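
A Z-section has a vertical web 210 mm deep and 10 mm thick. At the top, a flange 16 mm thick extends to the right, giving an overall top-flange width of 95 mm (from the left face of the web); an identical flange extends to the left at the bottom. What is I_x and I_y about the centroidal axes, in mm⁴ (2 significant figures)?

Break the section into simple shapes (no overlaps), measuring from the bottom-left corner of the bounding box.
Web: 10 × 210, A = 2 100 mm², y = 105 mm, Ī = 7 717 500 mm⁴.
Top flange (beyond web): 85 × 16, A = 1 360 mm², y = 202 mm, Ī = 29 013 mm⁴.
Bottom flange (beyond web): 85 × 16, A = 1 360 mm², y = 8 mm, Ī = 29 013 mm⁴.
Centroid: ȳ = ΣA·y / ΣA = 105 mm.
Transfer each piece to the centroidal x-axis using Ī + A·d² with d = y − 105:
  web: d = 0 mm → contributes +7 717 500 mm⁴
  top flange (beyond web): d = 97 mm → contributes +12 825 253 mm⁴
  bottom flange (beyond web): d = -97 mm → contributes +12 825 253 mm⁴
Total I = 33 368 007 mm⁴.
For the y-axis: x̄ = 90 mm.
Repeating about the centroidal y-axis gives I_y = 7 792 167 mm⁴.

I_x ≈ 3.3 × 10⁷ mm⁴, I_y ≈ 7.8 × 10⁶ mm⁴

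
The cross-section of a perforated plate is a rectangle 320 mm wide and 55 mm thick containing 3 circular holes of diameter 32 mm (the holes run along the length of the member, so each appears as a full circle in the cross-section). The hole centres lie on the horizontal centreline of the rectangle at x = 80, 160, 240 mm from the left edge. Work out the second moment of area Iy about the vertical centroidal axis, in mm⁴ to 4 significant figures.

Iy ≈ 1.397 × 10⁸ mm⁴

Break the section into simple shapes (no overlaps), measuring from the bottom-left corner of the bounding box.
Plate: 320 × 55, A = 17 600 mm², x = 160 mm, Ī = 150 186 667 mm⁴.
Hole 1 (subtracted): ⌀32, A = 804.248 mm², x = 80 mm, Ī = 51471.9 mm⁴.
Hole 2 (subtracted): ⌀32, A = 804.248 mm², x = 160 mm, Ī = 51471.9 mm⁴.
Hole 3 (subtracted): ⌀32, A = 804.248 mm², x = 240 mm, Ī = 51471.9 mm⁴.
By symmetry the centroid is at mid-width, x̄ = 160 mm.
Transfer each piece to the vertical centroidal axis using Ī + A·d² with d = x − 160:
  plate: d = 0 mm → contributes +150 186 667 mm⁴
  hole 1: d = -80 mm → contributes −5 198 657 mm⁴
  hole 2: d = 0 mm → contributes −51471.9 mm⁴
  hole 3: d = 80 mm → contributes −5 198 657 mm⁴
Total I = 139 737 880 mm⁴.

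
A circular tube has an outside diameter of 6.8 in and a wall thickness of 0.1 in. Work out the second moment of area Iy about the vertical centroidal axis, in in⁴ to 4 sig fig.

Decompose the section into non-overlapping parts with the origin at the bottom-left of its bounding rectangle.
Outer circle: ⌀6.8, A = 36.3168 in², x = 3.4 in, Ī = 104.956 in⁴.
Bore (subtracted): ⌀6.6, A = 34.2119 in², x = 3.4 in, Ī = 93.142 in⁴.
By symmetry the centroid is at mid-width, x̄ = 3.4 in.
All pieces are centred on the vertical centroidal axis, so I = ΣĪ (holes subtracted) = 11.8136 in⁴.

Iy ≈ 11.81 in⁴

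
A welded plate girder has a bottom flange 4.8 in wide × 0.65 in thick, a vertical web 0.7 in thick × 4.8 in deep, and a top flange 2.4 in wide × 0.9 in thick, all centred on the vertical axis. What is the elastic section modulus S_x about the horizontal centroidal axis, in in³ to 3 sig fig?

S_x ≈ 13.1 in³

Break the section into simple shapes (no overlaps), measuring from the bottom-left corner of the bounding box.
Bottom plate: 4.8 × 0.65, A = 3.12 in², y = 0.325 in, Ī = 0.10985 in⁴.
Web plate: 0.7 × 4.8, A = 3.36 in², y = 3.05 in, Ī = 6.4512 in⁴.
Top plate: 2.4 × 0.9, A = 2.16 in², y = 5.9 in, Ī = 0.1458 in⁴.
Centroid: ȳ = ΣA·y / ΣA = 2.7785 in.
Transfer each piece to the horizontal centroidal axis using Ī + A·d² with d = y − 2.7785:
  bottom plate: d = -2.4535 in → contributes +18.891 in⁴
  web plate: d = 0.27153 in → contributes +6.6989 in⁴
  top plate: d = 3.1215 in → contributes +21.193 in⁴
Total I = 46.782 in⁴.
Extreme fibre distance c = 3.5715 in; S = I/c = 13.099 in³.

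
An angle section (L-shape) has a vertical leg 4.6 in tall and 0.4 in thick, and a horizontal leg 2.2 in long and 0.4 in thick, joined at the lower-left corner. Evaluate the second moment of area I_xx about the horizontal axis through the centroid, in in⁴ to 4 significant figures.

Split into non-overlapping primitives; take the origin at the lower-left of the bounding box.
Vertical leg: 0.4 × 4.6, A = 1.84 in², y = 2.3 in, Ī = 3.24453 in⁴.
Horizontal leg (remainder): 1.8 × 0.4, A = 0.72 in², y = 0.2 in, Ī = 0.0096 in⁴.
Centroid: ȳ = ΣA·y / ΣA = 1.70938 in.
Transfer each piece to the horizontal axis through the centroid using Ī + A·d² with d = y − 1.70938:
  vertical leg: d = 0.590625 in → contributes +3.8864 in⁴
  horizontal leg (remainder): d = -1.50938 in → contributes +1.64991 in⁴
Total I = 5.53631 in⁴.

I_xx ≈ 5.536 in⁴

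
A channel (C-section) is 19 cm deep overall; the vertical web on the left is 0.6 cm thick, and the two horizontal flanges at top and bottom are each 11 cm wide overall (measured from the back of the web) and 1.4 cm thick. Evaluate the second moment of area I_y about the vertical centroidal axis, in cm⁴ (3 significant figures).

I_y ≈ 511 cm⁴

Break the section into simple shapes (no overlaps), measuring from the bottom-left corner of the bounding box.
Web: 0.6 × 19, A = 11.4 cm², x = 0.3 cm, Ī = 0.342 cm⁴.
Top flange (beyond web): 10.4 × 1.4, A = 14.56 cm², x = 5.8 cm, Ī = 131.23 cm⁴.
Bottom flange (beyond web): 10.4 × 1.4, A = 14.56 cm², x = 5.8 cm, Ī = 131.23 cm⁴.
Centroid: x̄ = ΣA·x / ΣA = 4.2526 cm.
Transfer each piece to the vertical centroidal axis using Ī + A·d² with d = x − 4.2526:
  web: d = -3.9526 cm → contributes +178.45 cm⁴
  top flange (beyond web): d = 1.5474 cm → contributes +166.1 cm⁴
  bottom flange (beyond web): d = 1.5474 cm → contributes +166.1 cm⁴
Total I = 510.64 cm⁴.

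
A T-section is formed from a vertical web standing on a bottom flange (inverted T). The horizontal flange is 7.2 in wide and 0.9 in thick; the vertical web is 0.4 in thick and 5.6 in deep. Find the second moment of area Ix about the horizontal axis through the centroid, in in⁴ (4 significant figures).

Ix ≈ 23.87 in⁴

Treat the section as a set of non-overlapping primitives; coordinates are from the bounding-box lower-left.
Flange: 7.2 × 0.9, A = 6.48 in², y = 0.45 in, Ī = 0.4374 in⁴.
Web: 0.4 × 5.6, A = 2.24 in², y = 3.7 in, Ī = 5.85387 in⁴.
Centroid: ȳ = ΣA·y / ΣA = 1.28486 in.
Transfer each piece to the horizontal axis through the centroid using Ī + A·d² with d = y − 1.28486:
  flange: d = -0.834862 in → contributes +4.95393 in⁴
  web: d = 2.41514 in → contributes +18.9195 in⁴
Total I = 23.8735 in⁴.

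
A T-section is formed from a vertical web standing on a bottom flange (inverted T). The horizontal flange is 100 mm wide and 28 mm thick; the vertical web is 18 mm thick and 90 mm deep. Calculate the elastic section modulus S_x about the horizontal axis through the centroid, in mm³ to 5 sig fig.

S_x ≈ 5.8862 × 10⁴ mm³

Split into non-overlapping primitives; take the origin at the lower-left of the bounding box.
Flange: 100 × 28, A = 2 800 mm², y = 14 mm, Ī = 182933.3 mm⁴.
Web: 18 × 90, A = 1 620 mm², y = 73 mm, Ī = 1 093 500 mm⁴.
Centroid: ȳ = ΣA·y / ΣA = 35.62443 mm.
Transfer each piece to the horizontal axis through the centroid using Ī + A·d² with d = y − 35.62443:
  flange: d = -21.62443 mm → contributes +1 492 259 mm⁴
  web: d = 37.37557 mm → contributes +3 356 531 mm⁴
Total I = 4 848 790 mm⁴.
Extreme fibre distance c = 82.37557 mm; S = I/c = 58861.99 mm³.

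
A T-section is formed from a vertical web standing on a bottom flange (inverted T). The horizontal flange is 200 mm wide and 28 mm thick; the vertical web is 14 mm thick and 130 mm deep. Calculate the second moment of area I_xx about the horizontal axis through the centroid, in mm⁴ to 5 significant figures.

I_xx ≈ 1.1502 × 10⁷ mm⁴

Decompose the section into non-overlapping parts with the origin at the bottom-left of its bounding rectangle.
Flange: 200 × 28, A = 5 600 mm², y = 14 mm, Ī = 365866.7 mm⁴.
Web: 14 × 130, A = 1 820 mm², y = 93 mm, Ī = 2 563 167 mm⁴.
Centroid: ȳ = ΣA·y / ΣA = 33.37736 mm.
Transfer each piece to the horizontal axis through the centroid using Ī + A·d² with d = y − 33.37736:
  flange: d = -19.37736 mm → contributes +2 468 566 mm⁴
  web: d = 59.62264 mm → contributes +9 033 011 mm⁴
Total I = 11 501 577 mm⁴.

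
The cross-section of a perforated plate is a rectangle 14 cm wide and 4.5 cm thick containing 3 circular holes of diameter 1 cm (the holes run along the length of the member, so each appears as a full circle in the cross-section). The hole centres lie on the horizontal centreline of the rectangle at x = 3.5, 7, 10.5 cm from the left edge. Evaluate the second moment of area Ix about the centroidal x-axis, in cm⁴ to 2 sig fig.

Ix ≈ 110 cm⁴

Break the section into simple shapes (no overlaps), measuring from the bottom-left corner of the bounding box.
Plate: 14 × 4.5, A = 63 cm², y = 2.25 cm, Ī = 106.3 cm⁴.
Hole 1 (subtracted): ⌀1, A = 0.7854 cm², y = 2.25 cm, Ī = 0.04909 cm⁴.
Hole 2 (subtracted): ⌀1, A = 0.7854 cm², y = 2.25 cm, Ī = 0.04909 cm⁴.
Hole 3 (subtracted): ⌀1, A = 0.7854 cm², y = 2.25 cm, Ī = 0.04909 cm⁴.
By symmetry the centroid is at mid-height, ȳ = 2.25 cm.
All pieces are centred on the centroidal x-axis, so I = ΣĪ (holes subtracted) = 106.2 cm⁴.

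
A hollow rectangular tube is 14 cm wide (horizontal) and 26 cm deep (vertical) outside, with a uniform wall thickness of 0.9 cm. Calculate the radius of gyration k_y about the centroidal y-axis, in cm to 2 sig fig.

Break the section into simple shapes (no overlaps), measuring from the bottom-left corner of the bounding box.
Outer rectangle: 14 × 26, A = 364 cm², x = 7 cm, Ī = 5 945 cm⁴.
Inner void (subtracted): 12.2 × 24.2, A = 295.2 cm², x = 7 cm, Ī = 3 662 cm⁴.
By symmetry the centroid is at mid-width, x̄ = 7 cm.
All pieces are centred on the centroidal y-axis, so I = ΣĪ (holes subtracted) = 2 283 cm⁴.
Radius of gyration: k = √(I/A) = √(2 283 / 68.76) = 5.763 cm.

k_y ≈ 5.8 cm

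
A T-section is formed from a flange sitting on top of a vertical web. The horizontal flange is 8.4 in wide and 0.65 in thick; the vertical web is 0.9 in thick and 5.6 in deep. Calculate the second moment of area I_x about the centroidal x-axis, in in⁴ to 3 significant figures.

Split into non-overlapping primitives; take the origin at the lower-left of the bounding box.
Flange: 8.4 × 0.65, A = 5.46 in², y = 5.925 in, Ī = 0.19224 in⁴.
Web: 0.9 × 5.6, A = 5.04 in², y = 2.8 in, Ī = 13.171 in⁴.
Centroid: ȳ = ΣA·y / ΣA = 4.425 in.
Transfer each piece to the centroidal x-axis using Ī + A·d² with d = y − 4.425:
  flange: d = 1.5 in → contributes +12.477 in⁴
  web: d = -1.625 in → contributes +26.48 in⁴
Total I = 38.957 in⁴.

I_x ≈ 39.0 in⁴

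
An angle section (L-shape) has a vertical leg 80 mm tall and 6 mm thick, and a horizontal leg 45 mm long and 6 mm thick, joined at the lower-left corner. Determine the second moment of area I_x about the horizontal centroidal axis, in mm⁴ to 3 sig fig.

I_x ≈ 4.72 × 10⁵ mm⁴

Treat the section as a set of non-overlapping primitives; coordinates are from the bounding-box lower-left.
Vertical leg: 6 × 80, A = 480 mm², y = 40 mm, Ī = 256 000 mm⁴.
Horizontal leg (remainder): 39 × 6, A = 234 mm², y = 3 mm, Ī = 702 mm⁴.
Centroid: ȳ = ΣA·y / ΣA = 27.874 mm.
Transfer each piece to the horizontal centroidal axis using Ī + A·d² with d = y − 27.874:
  vertical leg: d = 12.126 mm → contributes +326 580 mm⁴
  horizontal leg (remainder): d = -24.874 mm → contributes +145 481 mm⁴
Total I = 472 061 mm⁴.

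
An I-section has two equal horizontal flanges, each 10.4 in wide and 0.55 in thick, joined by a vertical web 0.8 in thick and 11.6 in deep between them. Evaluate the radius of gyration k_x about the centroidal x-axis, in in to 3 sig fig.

Break the section into simple shapes (no overlaps), measuring from the bottom-left corner of the bounding box.
Bottom flange: 10.4 × 0.55, A = 5.72 in², y = 0.275 in, Ī = 0.14419 in⁴.
Web: 0.8 × 11.6, A = 9.28 in², y = 6.35 in, Ī = 104.06 in⁴.
Top flange: 10.4 × 0.55, A = 5.72 in², y = 12.425 in, Ī = 0.14419 in⁴.
By symmetry the centroid is at mid-height, ȳ = 6.35 in.
Transfer each piece to the centroidal x-axis using Ī + A·d² with d = y − 6.35:
  bottom flange: d = -6.075 in → contributes +211.24 in⁴
  web: d = 0 in → contributes +104.06 in⁴
  top flange: d = 6.075 in → contributes +211.24 in⁴
Total I = 526.55 in⁴.
Radius of gyration: k = √(I/A) = √(526.55 / 20.72) = 5.0411 in.

k_x ≈ 5.04 in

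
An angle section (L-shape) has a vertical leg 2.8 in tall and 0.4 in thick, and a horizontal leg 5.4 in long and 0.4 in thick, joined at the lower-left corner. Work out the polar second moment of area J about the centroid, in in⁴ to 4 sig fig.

J ≈ 11.21 in⁴

Break the section into simple shapes (no overlaps), measuring from the bottom-left corner of the bounding box.
Vertical leg: 0.4 × 2.8, A = 1.12 in², y = 1.4 in, Ī = 0.731733 in⁴.
Horizontal leg (remainder): 5 × 0.4, A = 2 in², y = 0.2 in, Ī = 0.0266667 in⁴.
Centroid: ȳ = ΣA·y / ΣA = 0.630769 in.
Transfer each piece to the centroidal x-axis using Ī + A·d² with d = y − 0.630769:
  vertical leg: d = 0.769231 in → contributes +1.39446 in⁴
  horizontal leg (remainder): d = -0.430769 in → contributes +0.397791 in⁴
Total I = 1.79225 in⁴.
For the y-axis: x̄ = 1.93077 in.
Repeating about the centroidal y-axis gives I_y = 9.41545 in⁴.
Polar second moment: J = I_x + I_y = 11.2077 in⁴.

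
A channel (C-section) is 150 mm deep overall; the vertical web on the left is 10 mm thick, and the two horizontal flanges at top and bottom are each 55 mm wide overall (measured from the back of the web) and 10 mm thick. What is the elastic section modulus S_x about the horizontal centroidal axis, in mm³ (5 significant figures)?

Break the section into simple shapes (no overlaps), measuring from the bottom-left corner of the bounding box.
Web: 10 × 150, A = 1 500 mm², y = 75 mm, Ī = 2 812 500 mm⁴.
Top flange (beyond web): 45 × 10, A = 450 mm², y = 145 mm, Ī = 3 750 mm⁴.
Bottom flange (beyond web): 45 × 10, A = 450 mm², y = 5 mm, Ī = 3 750 mm⁴.
By symmetry the centroid is at mid-height, ȳ = 75 mm.
Transfer each piece to the horizontal centroidal axis using Ī + A·d² with d = y − 75:
  web: d = 0 mm → contributes +2 812 500 mm⁴
  top flange (beyond web): d = 70 mm → contributes +2 208 750 mm⁴
  bottom flange (beyond web): d = -70 mm → contributes +2 208 750 mm⁴
Total I = 7 230 000 mm⁴.
Extreme fibre distance c = 75 mm; S = I/c = 96 400 mm³.

S_x ≈ 9.6400 × 10⁴ mm³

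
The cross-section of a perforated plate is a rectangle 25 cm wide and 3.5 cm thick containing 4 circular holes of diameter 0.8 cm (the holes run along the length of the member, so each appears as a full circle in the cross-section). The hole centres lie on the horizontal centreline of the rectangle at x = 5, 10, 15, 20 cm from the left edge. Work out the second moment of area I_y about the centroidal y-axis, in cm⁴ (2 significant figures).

I_y ≈ 4500 cm⁴

Decompose the section into non-overlapping parts with the origin at the bottom-left of its bounding rectangle.
Plate: 25 × 3.5, A = 87.5 cm², x = 12.5 cm, Ī = 4 557 cm⁴.
Hole 1 (subtracted): ⌀0.8, A = 0.5027 cm², x = 5 cm, Ī = 0.02011 cm⁴.
Hole 2 (subtracted): ⌀0.8, A = 0.5027 cm², x = 10 cm, Ī = 0.02011 cm⁴.
Hole 3 (subtracted): ⌀0.8, A = 0.5027 cm², x = 15 cm, Ī = 0.02011 cm⁴.
Hole 4 (subtracted): ⌀0.8, A = 0.5027 cm², x = 20 cm, Ī = 0.02011 cm⁴.
By symmetry the centroid is at mid-width, x̄ = 12.5 cm.
Transfer each piece to the centroidal y-axis using Ī + A·d² with d = x − 12.5:
  plate: d = 0 cm → contributes +4 557 cm⁴
  hole 1: d = -7.5 cm → contributes −28.29 cm⁴
  hole 2: d = -2.5 cm → contributes −3.162 cm⁴
  hole 3: d = 2.5 cm → contributes −3.162 cm⁴
  hole 4: d = 7.5 cm → contributes −28.29 cm⁴
Total I = 4 494 cm⁴.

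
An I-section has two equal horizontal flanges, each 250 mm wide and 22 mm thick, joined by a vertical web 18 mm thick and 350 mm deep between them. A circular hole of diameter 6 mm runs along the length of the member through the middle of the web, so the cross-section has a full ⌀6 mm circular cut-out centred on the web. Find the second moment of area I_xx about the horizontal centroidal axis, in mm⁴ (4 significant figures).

I_xx ≈ 4.453 × 10⁸ mm⁴

Decompose the section into non-overlapping parts with the origin at the bottom-left of its bounding rectangle.
Bottom flange: 250 × 22, A = 5 500 mm², y = 11 mm, Ī = 221 833 mm⁴.
Web: 18 × 350, A = 6 300 mm², y = 197 mm, Ī = 64 312 500 mm⁴.
Top flange: 250 × 22, A = 5 500 mm², y = 383 mm, Ī = 221 833 mm⁴.
Hole (subtracted): ⌀6, A = 28.2743 mm², y = 197 mm, Ī = 63.6173 mm⁴.
By symmetry the centroid is at mid-height, ȳ = 197 mm.
Transfer each piece to the horizontal centroidal axis using Ī + A·d² with d = y − 197:
  bottom flange: d = -186 mm → contributes +190 499 833 mm⁴
  web: d = 0 mm → contributes +64 312 500 mm⁴
  top flange: d = 186 mm → contributes +190 499 833 mm⁴
  hole: d = 0 mm → contributes −63.6173 mm⁴
Total I = 445 312 103 mm⁴.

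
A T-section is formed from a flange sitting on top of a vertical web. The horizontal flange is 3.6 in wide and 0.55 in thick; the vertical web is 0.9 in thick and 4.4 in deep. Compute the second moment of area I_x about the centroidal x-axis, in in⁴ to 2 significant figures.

Split into non-overlapping primitives; take the origin at the lower-left of the bounding box.
Flange: 3.6 × 0.55, A = 1.98 in², y = 4.675 in, Ī = 0.04991 in⁴.
Web: 0.9 × 4.4, A = 3.96 in², y = 2.2 in, Ī = 6.389 in⁴.
Centroid: ȳ = ΣA·y / ΣA = 3.025 in.
Transfer each piece to the centroidal x-axis using Ī + A·d² with d = y − 3.025:
  flange: d = 1.65 in → contributes +5.44 in⁴
  web: d = -0.825 in → contributes +9.084 in⁴
Total I = 14.52 in⁴.

I_x ≈ 15 in⁴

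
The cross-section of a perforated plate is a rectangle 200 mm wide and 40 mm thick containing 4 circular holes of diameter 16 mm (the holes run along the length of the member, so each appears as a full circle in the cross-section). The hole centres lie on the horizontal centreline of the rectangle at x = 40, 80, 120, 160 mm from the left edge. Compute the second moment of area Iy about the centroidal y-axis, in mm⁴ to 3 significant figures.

Iy ≈ 2.50 × 10⁷ mm⁴

Treat the section as a set of non-overlapping primitives; coordinates are from the bounding-box lower-left.
Plate: 200 × 40, A = 8 000 mm², x = 100 mm, Ī = 26 666 667 mm⁴.
Hole 1 (subtracted): ⌀16, A = 201.06 mm², x = 40 mm, Ī = 3 217 mm⁴.
Hole 2 (subtracted): ⌀16, A = 201.06 mm², x = 80 mm, Ī = 3 217 mm⁴.
Hole 3 (subtracted): ⌀16, A = 201.06 mm², x = 120 mm, Ī = 3 217 mm⁴.
Hole 4 (subtracted): ⌀16, A = 201.06 mm², x = 160 mm, Ī = 3 217 mm⁴.
By symmetry the centroid is at mid-width, x̄ = 100 mm.
Transfer each piece to the centroidal y-axis using Ī + A·d² with d = x − 100:
  plate: d = 0 mm → contributes +26 666 667 mm⁴
  hole 1: d = -60 mm → contributes −727 040 mm⁴
  hole 2: d = -20 mm → contributes −83 642 mm⁴
  hole 3: d = 20 mm → contributes −83 642 mm⁴
  hole 4: d = 60 mm → contributes −727 040 mm⁴
Total I = 25 045 303 mm⁴.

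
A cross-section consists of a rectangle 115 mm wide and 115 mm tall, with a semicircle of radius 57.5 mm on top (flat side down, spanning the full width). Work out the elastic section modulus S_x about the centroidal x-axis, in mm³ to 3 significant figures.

S_x ≈ 4.44 × 10⁵ mm³

Decompose the section into non-overlapping parts with the origin at the bottom-left of its bounding rectangle.
Rectangular body: 115 × 115, A = 13 225 mm², y = 57.5 mm, Ī = 14 575 052 mm⁴.
Semicircular cap: semicircle r = 57.5, A = 5193.4 mm², y = 139.4 mm, Ī = 1 199 785 mm⁴.
Centroid: ȳ = ΣA·y / ΣA = 80.594 mm.
Transfer each piece to the centroidal x-axis using Ī + A·d² with d = y − 80.594:
  rectangular body: d = -23.094 mm → contributes +21 628 615 mm⁴
  semicircular cap: d = 58.809 mm → contributes +19 161 535 mm⁴
Total I = 40 790 150 mm⁴.
Extreme fibre distance c = 91.906 mm; S = I/c = 443 827 mm³.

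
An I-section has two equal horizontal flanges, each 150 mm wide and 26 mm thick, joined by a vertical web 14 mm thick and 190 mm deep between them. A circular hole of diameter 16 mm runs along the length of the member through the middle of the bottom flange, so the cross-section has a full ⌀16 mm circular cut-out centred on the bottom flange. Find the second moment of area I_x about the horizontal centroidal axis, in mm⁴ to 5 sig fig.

I_x ≈ 9.7026 × 10⁷ mm⁴

Treat the section as a set of non-overlapping primitives; coordinates are from the bounding-box lower-left.
Bottom flange: 150 × 26, A = 3 900 mm², y = 13 mm, Ī = 219 700 mm⁴.
Web: 14 × 190, A = 2 660 mm², y = 121 mm, Ī = 8 002 167 mm⁴.
Top flange: 150 × 26, A = 3 900 mm², y = 229 mm, Ī = 219 700 mm⁴.
Hole (subtracted): ⌀16, A = 201.0619 mm², y = 13 mm, Ī = 3216.991 mm⁴.
Centroid: ȳ = ΣA·y / ΣA = 123.1167 mm.
Transfer each piece to the horizontal centroidal axis using Ī + A·d² with d = y − 123.1167:
  bottom flange: d = -110.1167 mm → contributes +47 509 848 mm⁴
  web: d = -2.11666 mm → contributes +8 014 084 mm⁴
  top flange: d = 105.8833 mm → contributes +43 943 698 mm⁴
  hole: d = -110.1167 mm → contributes −2 441 229 mm⁴
Total I = 97 026 401 mm⁴.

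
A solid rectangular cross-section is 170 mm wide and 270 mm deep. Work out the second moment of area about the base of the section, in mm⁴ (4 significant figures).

I_base ≈ 1.115 × 10⁹ mm⁴

The section: 170 × 270, A = 45 900 mm², y = 135 mm, Ī = 278 842 500 mm⁴.
Transfer it to the base of the section using Ī + A·d² with d = y − 0:
  the section: d = 135 mm → contributes +1 115 370 000 mm⁴
Total I = 1 115 370 000 mm⁴.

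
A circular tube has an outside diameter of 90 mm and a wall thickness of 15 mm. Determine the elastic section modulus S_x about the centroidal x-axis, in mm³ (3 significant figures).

Decompose the section into non-overlapping parts with the origin at the bottom-left of its bounding rectangle.
Outer circle: ⌀90, A = 6361.7 mm², y = 45 mm, Ī = 3 220 623 mm⁴.
Bore (subtracted): ⌀60, A = 2827.4 mm², y = 45 mm, Ī = 636 173 mm⁴.
By symmetry the centroid is at mid-height, ȳ = 45 mm.
All pieces are centred on the centroidal x-axis, so I = ΣĪ (holes subtracted) = 2 584 451 mm⁴.
Extreme fibre distance c = 45 mm; S = I/c = 57 432 mm³.

S_x ≈ 5.74 × 10⁴ mm³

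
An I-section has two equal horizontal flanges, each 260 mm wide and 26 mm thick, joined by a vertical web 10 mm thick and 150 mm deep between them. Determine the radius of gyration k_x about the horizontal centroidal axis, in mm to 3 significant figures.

k_x ≈ 84.9 mm

Treat the section as a set of non-overlapping primitives; coordinates are from the bounding-box lower-left.
Bottom flange: 260 × 26, A = 6 760 mm², y = 13 mm, Ī = 380 813 mm⁴.
Web: 10 × 150, A = 1 500 mm², y = 101 mm, Ī = 2 812 500 mm⁴.
Top flange: 260 × 26, A = 6 760 mm², y = 189 mm, Ī = 380 813 mm⁴.
By symmetry the centroid is at mid-height, ȳ = 101 mm.
Transfer each piece to the horizontal centroidal axis using Ī + A·d² with d = y − 101:
  bottom flange: d = -88 mm → contributes +52 730 253 mm⁴
  web: d = 0 mm → contributes +2 812 500 mm⁴
  top flange: d = 88 mm → contributes +52 730 253 mm⁴
Total I = 108 273 007 mm⁴.
Radius of gyration: k = √(I/A) = √(108 273 007 / 15 020) = 84.903 mm.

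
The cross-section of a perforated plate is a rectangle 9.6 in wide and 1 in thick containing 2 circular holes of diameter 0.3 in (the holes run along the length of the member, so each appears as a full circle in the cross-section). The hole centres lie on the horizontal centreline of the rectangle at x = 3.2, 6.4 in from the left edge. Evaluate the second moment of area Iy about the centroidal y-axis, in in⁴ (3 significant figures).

Iy ≈ 73.4 in⁴

Split into non-overlapping primitives; take the origin at the lower-left of the bounding box.
Plate: 9.6 × 1, A = 9.6 in², x = 4.8 in, Ī = 73.728 in⁴.
Hole 1 (subtracted): ⌀0.3, A = 0.070686 in², x = 3.2 in, Ī = 0.00039761 in⁴.
Hole 2 (subtracted): ⌀0.3, A = 0.070686 in², x = 6.4 in, Ī = 0.00039761 in⁴.
By symmetry the centroid is at mid-width, x̄ = 4.8 in.
Transfer each piece to the centroidal y-axis using Ī + A·d² with d = x − 4.8:
  plate: d = 0 in → contributes +73.728 in⁴
  hole 1: d = -1.6 in → contributes −0.18135 in⁴
  hole 2: d = 1.6 in → contributes −0.18135 in⁴
Total I = 73.365 in⁴.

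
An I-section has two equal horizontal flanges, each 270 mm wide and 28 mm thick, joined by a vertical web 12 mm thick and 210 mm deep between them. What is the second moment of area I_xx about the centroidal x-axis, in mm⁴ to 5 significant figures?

I_xx ≈ 2.2436 × 10⁸ mm⁴

Break the section into simple shapes (no overlaps), measuring from the bottom-left corner of the bounding box.
Bottom flange: 270 × 28, A = 7 560 mm², y = 14 mm, Ī = 493 920 mm⁴.
Web: 12 × 210, A = 2 520 mm², y = 133 mm, Ī = 9 261 000 mm⁴.
Top flange: 270 × 28, A = 7 560 mm², y = 252 mm, Ī = 493 920 mm⁴.
By symmetry the centroid is at mid-height, ȳ = 133 mm.
Transfer each piece to the centroidal x-axis using Ī + A·d² with d = y − 133:
  bottom flange: d = -119 mm → contributes +107 551 080 mm⁴
  web: d = 0 mm → contributes +9 261 000 mm⁴
  top flange: d = 119 mm → contributes +107 551 080 mm⁴
Total I = 224 363 160 mm⁴.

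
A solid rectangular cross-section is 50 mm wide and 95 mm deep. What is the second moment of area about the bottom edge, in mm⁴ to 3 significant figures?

I_base ≈ 1.43 × 10⁷ mm⁴

The section: 50 × 95, A = 4 750 mm², y = 47.5 mm, Ī = 3 572 396 mm⁴.
Transfer it to the bottom edge using Ī + A·d² with d = y − 0:
  the section: d = 47.5 mm → contributes +14 289 583 mm⁴
Total I = 14 289 583 mm⁴.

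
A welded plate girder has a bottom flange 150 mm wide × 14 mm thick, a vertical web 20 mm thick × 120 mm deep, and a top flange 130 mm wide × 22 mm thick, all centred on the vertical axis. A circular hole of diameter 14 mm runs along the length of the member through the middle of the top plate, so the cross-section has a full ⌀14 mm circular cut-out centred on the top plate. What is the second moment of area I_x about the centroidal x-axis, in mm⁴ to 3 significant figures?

Treat the section as a set of non-overlapping primitives; coordinates are from the bounding-box lower-left.
Bottom plate: 150 × 14, A = 2 100 mm², y = 7 mm, Ī = 34 300 mm⁴.
Web plate: 20 × 120, A = 2 400 mm², y = 74 mm, Ī = 2 880 000 mm⁴.
Top plate: 130 × 22, A = 2 860 mm², y = 145 mm, Ī = 115 353 mm⁴.
Hole (subtracted): ⌀14, A = 153.94 mm², y = 145 mm, Ī = 1885.7 mm⁴.
Centroid: ȳ = ΣA·y / ΣA = 81.137 mm.
Transfer each piece to the centroidal x-axis using Ī + A·d² with d = y − 81.137:
  bottom plate: d = -74.137 mm → contributes +11 576 551 mm⁴
  web plate: d = -7.1371 mm → contributes +3 002 252 mm⁴
  top plate: d = 63.863 mm → contributes +11 779 777 mm⁴
  hole: d = 63.863 mm → contributes −629 717 mm⁴
Total I = 25 728 862 mm⁴.

I_x ≈ 2.57 × 10⁷ mm⁴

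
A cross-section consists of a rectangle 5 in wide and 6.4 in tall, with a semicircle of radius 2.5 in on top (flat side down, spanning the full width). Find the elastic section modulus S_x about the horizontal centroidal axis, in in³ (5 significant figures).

Break the section into simple shapes (no overlaps), measuring from the bottom-left corner of the bounding box.
Rectangular body: 5 × 6.4, A = 32 in², y = 3.2 in, Ī = 109.2267 in⁴.
Semicircular cap: semicircle r = 2.5, A = 9.817477 in², y = 7.461033 in, Ī = 4.287381 in⁴.
Centroid: ȳ = ΣA·y / ΣA = 4.200361 in.
Transfer each piece to the horizontal centroidal axis using Ī + A·d² with d = y − 4.200361:
  rectangular body: d = -1.000361 in → contributes +141.2498 in⁴
  semicircular cap: d = 3.260671 in → contributes +108.6666 in⁴
Total I = 249.9164 in⁴.
Extreme fibre distance c = 4.699639 in; S = I/c = 53.17779 in³.

S_x ≈ 53.178 in³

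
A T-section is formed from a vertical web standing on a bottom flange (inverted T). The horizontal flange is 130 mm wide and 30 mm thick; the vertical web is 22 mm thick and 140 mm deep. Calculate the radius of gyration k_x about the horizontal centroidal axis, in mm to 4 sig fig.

Break the section into simple shapes (no overlaps), measuring from the bottom-left corner of the bounding box.
Flange: 130 × 30, A = 3 900 mm², y = 15 mm, Ī = 292 500 mm⁴.
Web: 22 × 140, A = 3 080 mm², y = 100 mm, Ī = 5 030 667 mm⁴.
Centroid: ȳ = ΣA·y / ΣA = 52.5072 mm.
Transfer each piece to the horizontal centroidal axis using Ī + A·d² with d = y − 52.5072:
  flange: d = -37.5072 mm → contributes +5 778 970 mm⁴
  web: d = 47.4928 mm → contributes +11 977 821 mm⁴
Total I = 17 756 791 mm⁴.
Radius of gyration: k = √(I/A) = √(17 756 791 / 6 980) = 50.4376 mm.

k_x ≈ 50.44 mm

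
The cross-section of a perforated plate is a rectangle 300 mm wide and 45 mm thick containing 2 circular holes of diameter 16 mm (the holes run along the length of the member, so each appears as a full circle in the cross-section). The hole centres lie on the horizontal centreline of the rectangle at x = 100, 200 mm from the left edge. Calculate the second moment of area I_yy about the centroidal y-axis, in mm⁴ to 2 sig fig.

I_yy ≈ 1.0 × 10⁸ mm⁴

Split into non-overlapping primitives; take the origin at the lower-left of the bounding box.
Plate: 300 × 45, A = 13 500 mm², x = 150 mm, Ī = 101 250 000 mm⁴.
Hole 1 (subtracted): ⌀16, A = 201.1 mm², x = 100 mm, Ī = 3 217 mm⁴.
Hole 2 (subtracted): ⌀16, A = 201.1 mm², x = 200 mm, Ī = 3 217 mm⁴.
By symmetry the centroid is at mid-width, x̄ = 150 mm.
Transfer each piece to the centroidal y-axis using Ī + A·d² with d = x − 150:
  plate: d = 0 mm → contributes +101 250 000 mm⁴
  hole 1: d = -50 mm → contributes −505 872 mm⁴
  hole 2: d = 50 mm → contributes −505 872 mm⁴
Total I = 100 238 256 mm⁴.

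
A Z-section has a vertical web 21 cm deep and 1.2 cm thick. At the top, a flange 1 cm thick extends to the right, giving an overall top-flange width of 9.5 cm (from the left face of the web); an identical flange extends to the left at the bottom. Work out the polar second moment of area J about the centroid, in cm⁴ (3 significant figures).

J ≈ 3060 cm⁴

Treat the section as a set of non-overlapping primitives; coordinates are from the bounding-box lower-left.
Web: 1.2 × 21, A = 25.2 cm², y = 10.5 cm, Ī = 926.1 cm⁴.
Top flange (beyond web): 8.3 × 1, A = 8.3 cm², y = 20.5 cm, Ī = 0.69167 cm⁴.
Bottom flange (beyond web): 8.3 × 1, A = 8.3 cm², y = 0.5 cm, Ī = 0.69167 cm⁴.
Centroid: ȳ = ΣA·y / ΣA = 10.5 cm.
Transfer each piece to the centroidal x-axis using Ī + A·d² with d = y − 10.5:
  web: d = 0 cm → contributes +926.1 cm⁴
  top flange (beyond web): d = 10 cm → contributes +830.69 cm⁴
  bottom flange (beyond web): d = -10 cm → contributes +830.69 cm⁴
Total I = 2587.5 cm⁴.
For the y-axis: x̄ = 8.9 cm.
Repeating about the centroidal y-axis gives I_y = 472.86 cm⁴.
Polar second moment: J = I_x + I_y = 3060.3 cm⁴.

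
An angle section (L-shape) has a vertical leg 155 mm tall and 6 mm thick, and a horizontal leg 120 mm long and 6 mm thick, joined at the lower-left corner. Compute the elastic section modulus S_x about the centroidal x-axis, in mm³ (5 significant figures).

S_x ≈ 3.7145 × 10⁴ mm³

Decompose the section into non-overlapping parts with the origin at the bottom-left of its bounding rectangle.
Vertical leg: 6 × 155, A = 930 mm², y = 77.5 mm, Ī = 1 861 938 mm⁴.
Horizontal leg (remainder): 114 × 6, A = 684 mm², y = 3 mm, Ī = 2 052 mm⁴.
Centroid: ȳ = ΣA·y / ΣA = 45.92751 mm.
Transfer each piece to the centroidal x-axis using Ī + A·d² with d = y − 45.92751:
  vertical leg: d = 31.57249 mm → contributes +2 788 982 mm⁴
  horizontal leg (remainder): d = -42.92751 mm → contributes +1 262 507 mm⁴
Total I = 4 051 490 mm⁴.
Extreme fibre distance c = 109.0725 mm; S = I/c = 37144.93 mm³.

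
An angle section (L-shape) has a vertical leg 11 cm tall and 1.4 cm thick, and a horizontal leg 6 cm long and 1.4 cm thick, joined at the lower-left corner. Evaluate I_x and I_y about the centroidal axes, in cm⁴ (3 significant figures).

I_x ≈ 261 cm⁴, I_y ≈ 54.7 cm⁴

Break the section into simple shapes (no overlaps), measuring from the bottom-left corner of the bounding box.
Vertical leg: 1.4 × 11, A = 15.4 cm², y = 5.5 cm, Ī = 155.28 cm⁴.
Horizontal leg (remainder): 4.6 × 1.4, A = 6.44 cm², y = 0.7 cm, Ī = 1.0519 cm⁴.
Centroid: ȳ = ΣA·y / ΣA = 4.0846 cm.
Transfer each piece to the centroidal x-axis using Ī + A·d² with d = y − 4.0846:
  vertical leg: d = 1.4154 cm → contributes +186.13 cm⁴
  horizontal leg (remainder): d = -3.3846 cm → contributes +74.826 cm⁴
Total I = 260.96 cm⁴.
For the y-axis: x̄ = 1.5846 cm.
Repeating about the centroidal y-axis gives I_y = 54.74 cm⁴.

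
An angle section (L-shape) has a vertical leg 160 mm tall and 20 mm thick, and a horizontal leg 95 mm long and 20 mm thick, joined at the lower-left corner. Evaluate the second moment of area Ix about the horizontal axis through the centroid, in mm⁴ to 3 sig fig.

Decompose the section into non-overlapping parts with the origin at the bottom-left of its bounding rectangle.
Vertical leg: 20 × 160, A = 3 200 mm², y = 80 mm, Ī = 6 826 667 mm⁴.
Horizontal leg (remainder): 75 × 20, A = 1 500 mm², y = 10 mm, Ī = 50 000 mm⁴.
Centroid: ȳ = ΣA·y / ΣA = 57.66 mm.
Transfer each piece to the horizontal axis through the centroid using Ī + A·d² with d = y − 57.66:
  vertical leg: d = 22.34 mm → contributes +8 423 769 mm⁴
  horizontal leg (remainder): d = -47.66 mm → contributes +3 457 153 mm⁴
Total I = 11 880 922 mm⁴.

Ix ≈ 1.19 × 10⁷ mm⁴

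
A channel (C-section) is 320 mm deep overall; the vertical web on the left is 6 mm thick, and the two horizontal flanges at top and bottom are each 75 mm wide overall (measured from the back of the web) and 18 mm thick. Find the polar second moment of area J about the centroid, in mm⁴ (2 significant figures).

Decompose the section into non-overlapping parts with the origin at the bottom-left of its bounding rectangle.
Web: 6 × 320, A = 1 920 mm², y = 160 mm, Ī = 16 384 000 mm⁴.
Top flange (beyond web): 69 × 18, A = 1 242 mm², y = 311 mm, Ī = 33 534 mm⁴.
Bottom flange (beyond web): 69 × 18, A = 1 242 mm², y = 9 mm, Ī = 33 534 mm⁴.
By symmetry the centroid is at mid-height, ȳ = 160 mm.
Transfer each piece to the centroidal x-axis using Ī + A·d² with d = y − 160:
  web: d = 0 mm → contributes +16 384 000 mm⁴
  top flange (beyond web): d = 151 mm → contributes +28 352 376 mm⁴
  bottom flange (beyond web): d = -151 mm → contributes +28 352 376 mm⁴
Total I = 73 088 752 mm⁴.
For the y-axis: x̄ = 24.15 mm.
Repeating about the centroidal y-axis gives I_y = 2 514 175 mm⁴.
Polar second moment: J = I_x + I_y = 75 602 927 mm⁴.

J ≈ 7.6 × 10⁷ mm⁴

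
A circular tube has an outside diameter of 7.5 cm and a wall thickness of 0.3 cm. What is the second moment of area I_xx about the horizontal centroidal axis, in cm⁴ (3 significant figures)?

Split into non-overlapping primitives; take the origin at the lower-left of the bounding box.
Outer circle: ⌀7.5, A = 44.179 cm², y = 3.75 cm, Ī = 155.32 cm⁴.
Bore (subtracted): ⌀6.9, A = 37.393 cm², y = 3.75 cm, Ī = 111.27 cm⁴.
By symmetry the centroid is at mid-height, ȳ = 3.75 cm.
All pieces are centred on the horizontal centroidal axis, so I = ΣĪ (holes subtracted) = 44.049 cm⁴.

I_xx ≈ 44.0 cm⁴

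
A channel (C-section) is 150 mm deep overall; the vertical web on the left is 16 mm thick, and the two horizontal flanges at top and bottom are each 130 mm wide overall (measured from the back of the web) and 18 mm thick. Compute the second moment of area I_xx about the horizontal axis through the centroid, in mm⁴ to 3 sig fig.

I_xx ≈ 2.25 × 10⁷ mm⁴

Decompose the section into non-overlapping parts with the origin at the bottom-left of its bounding rectangle.
Web: 16 × 150, A = 2 400 mm², y = 75 mm, Ī = 4 500 000 mm⁴.
Top flange (beyond web): 114 × 18, A = 2 052 mm², y = 141 mm, Ī = 55 404 mm⁴.
Bottom flange (beyond web): 114 × 18, A = 2 052 mm², y = 9 mm, Ī = 55 404 mm⁴.
By symmetry the centroid is at mid-height, ȳ = 75 mm.
Transfer each piece to the horizontal axis through the centroid using Ī + A·d² with d = y − 75:
  web: d = 0 mm → contributes +4 500 000 mm⁴
  top flange (beyond web): d = 66 mm → contributes +8 993 916 mm⁴
  bottom flange (beyond web): d = -66 mm → contributes +8 993 916 mm⁴
Total I = 22 487 832 mm⁴.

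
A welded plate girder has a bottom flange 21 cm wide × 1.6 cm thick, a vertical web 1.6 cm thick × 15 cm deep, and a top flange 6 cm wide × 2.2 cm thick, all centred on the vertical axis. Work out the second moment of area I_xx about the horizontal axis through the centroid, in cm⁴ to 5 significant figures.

I_xx ≈ 3367.3 cm⁴

Break the section into simple shapes (no overlaps), measuring from the bottom-left corner of the bounding box.
Bottom plate: 21 × 1.6, A = 33.6 cm², y = 0.8 cm, Ī = 7.168 cm⁴.
Web plate: 1.6 × 15, A = 24 cm², y = 9.1 cm, Ī = 450 cm⁴.
Top plate: 6 × 2.2, A = 13.2 cm², y = 17.7 cm, Ī = 5.324 cm⁴.
Centroid: ȳ = ΣA·y / ΣA = 6.764407 cm.
Transfer each piece to the horizontal axis through the centroid using Ī + A·d² with d = y − 6.764407:
  bottom plate: d = -5.964407 cm → contributes +1202.459 cm⁴
  web plate: d = 2.335593 cm → contributes +580.9199 cm⁴
  top plate: d = 10.93559 cm → contributes +1583.875 cm⁴
Total I = 3367.254 cm⁴.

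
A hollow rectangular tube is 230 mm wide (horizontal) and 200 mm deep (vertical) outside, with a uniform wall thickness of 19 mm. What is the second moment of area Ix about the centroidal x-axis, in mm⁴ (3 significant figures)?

Ix ≈ 8.53 × 10⁷ mm⁴

Break the section into simple shapes (no overlaps), measuring from the bottom-left corner of the bounding box.
Outer rectangle: 230 × 200, A = 46 000 mm², y = 100 mm, Ī = 153 333 333 mm⁴.
Inner void (subtracted): 192 × 162, A = 31 104 mm², y = 100 mm, Ī = 68 024 448 mm⁴.
By symmetry the centroid is at mid-height, ȳ = 100 mm.
All pieces are centred on the centroidal x-axis, so I = ΣĪ (holes subtracted) = 85 308 885 mm⁴.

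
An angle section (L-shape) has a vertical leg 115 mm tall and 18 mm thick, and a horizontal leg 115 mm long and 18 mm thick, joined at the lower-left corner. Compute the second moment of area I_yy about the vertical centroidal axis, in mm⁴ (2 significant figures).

I_yy ≈ 4.6 × 10⁶ mm⁴

Decompose the section into non-overlapping parts with the origin at the bottom-left of its bounding rectangle.
Vertical leg: 18 × 115, A = 2 070 mm², x = 9 mm, Ī = 55 890 mm⁴.
Horizontal leg (remainder): 97 × 18, A = 1 746 mm², x = 66.5 mm, Ī = 1 369 010 mm⁴.
Centroid: x̄ = ΣA·x / ΣA = 35.31 mm.
Transfer each piece to the vertical centroidal axis using Ī + A·d² with d = x − 35.31:
  vertical leg: d = -26.31 mm → contributes +1 488 664 mm⁴
  horizontal leg (remainder): d = 31.19 mm → contributes +3 067 659 mm⁴
Total I = 4 556 324 mm⁴.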